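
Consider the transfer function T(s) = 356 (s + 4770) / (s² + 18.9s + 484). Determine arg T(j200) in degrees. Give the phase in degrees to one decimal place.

∠(j200 + 4770) = arctan(200/4770) = 2.40°
∠[(j200)² + 18.9(j200) + 484] = ∠[-39516 + j3780] = 174.54°
∠T(j200) = 2.40° − 174.54° = -172.13°

-172.1°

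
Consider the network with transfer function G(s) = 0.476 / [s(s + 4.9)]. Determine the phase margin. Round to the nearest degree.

89 deg

Gain crossover: |G(jω)| = 1 at ω ≈ 0.0971 rad/sec.
∠G(j0.0971) = −90° − arctan(0.0971/4.9) ≈ -91.14°
PM = 180° + (-91.14°) = 88.86°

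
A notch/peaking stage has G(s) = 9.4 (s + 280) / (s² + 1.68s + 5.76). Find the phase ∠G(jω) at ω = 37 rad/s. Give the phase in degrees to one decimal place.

∠(j37 + 280) = arctan(37/280) = 7.53°
∠[(j37)² + 1.68(j37) + 5.76] = ∠[-1363.2 + j62.16] = 177.39°
∠G(j37) = 7.53° − 177.39° = -169.86°

-169.9°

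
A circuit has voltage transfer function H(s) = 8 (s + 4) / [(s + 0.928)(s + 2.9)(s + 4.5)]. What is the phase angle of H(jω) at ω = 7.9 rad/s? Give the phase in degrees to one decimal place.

-150.3 deg

∠(j7.9 + 4) = arctan(7.9/4) = 63.15°
∠(j7.9 + 0.928) = arctan(7.9/0.928) = 83.30°
∠(j7.9 + 2.9) = arctan(7.9/2.9) = 69.84°
∠(j7.9 + 4.5) = arctan(7.9/4.5) = 60.33°
∠H(j7.9) = 63.15° − (83.30° + 69.84° + 60.33°) = -150.33°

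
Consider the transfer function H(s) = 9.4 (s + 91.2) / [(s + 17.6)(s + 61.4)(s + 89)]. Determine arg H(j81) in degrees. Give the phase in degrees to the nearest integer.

∠(j81 + 91.2) = arctan(81/91.2) = 41.61°
∠(j81 + 17.6) = arctan(81/17.6) = 77.74°
∠(j81 + 61.4) = arctan(81/61.4) = 52.84°
∠(j81 + 89) = arctan(81/89) = 42.31°
∠H(j81) = 41.61° − (77.74° + 52.84° + 42.31°) = -131.27°

-131°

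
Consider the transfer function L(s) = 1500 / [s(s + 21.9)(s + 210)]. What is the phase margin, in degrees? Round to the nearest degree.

Gain crossover: |L(jω)| = 1 at ω ≈ 0.326 rad/sec.
∠L(j0.326) = −90° − arctan(0.326/21.9) − arctan(0.326/210) ≈ -90.94°
PM = 180° + (-90.94°) = 89.06°

89°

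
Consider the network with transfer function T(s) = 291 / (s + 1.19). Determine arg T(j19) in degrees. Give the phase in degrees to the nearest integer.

∠(j19 + 1.19) = arctan(19/1.19) = 86.42°
∠T(j19) = −86.42° = -86.42°

-86°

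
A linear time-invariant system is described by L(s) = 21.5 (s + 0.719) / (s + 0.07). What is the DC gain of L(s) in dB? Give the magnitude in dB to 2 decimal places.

L(0) = 21.5 × 0.719 / 0.07 = 220.84
20 log₁₀(220.84) = 46.881 dB

46.88 dB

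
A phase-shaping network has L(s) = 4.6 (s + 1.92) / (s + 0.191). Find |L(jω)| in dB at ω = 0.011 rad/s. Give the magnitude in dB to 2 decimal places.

|j0.011 + 1.92| = √(0.011² + 1.92²) = 1.92
|j0.011 + 0.191| = √(0.011² + 0.191²) = 0.1913
|L(j0.011)| = 4.6 × 1.92 / 0.1913 = 46.165
20 log₁₀(46.165) = 33.286 dB

33.29 dB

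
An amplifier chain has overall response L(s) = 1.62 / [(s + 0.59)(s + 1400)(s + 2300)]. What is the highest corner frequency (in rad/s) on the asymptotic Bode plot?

Break frequencies occur at each pole and zero magnitude: 0.59 rad/s, 1400 rad/s, 2300 rad/s.
The highest is 2300 rad/s.

2300 rad/s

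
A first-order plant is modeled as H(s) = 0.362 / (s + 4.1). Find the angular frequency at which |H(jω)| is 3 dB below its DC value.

4.1 rad s⁻¹

For a single-pole low-pass, the −3 dB point is at the pole: ω = 4.1 rad s⁻¹.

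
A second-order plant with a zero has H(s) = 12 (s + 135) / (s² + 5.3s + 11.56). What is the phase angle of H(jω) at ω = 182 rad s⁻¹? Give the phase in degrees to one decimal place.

∠(j182 + 135) = arctan(182/135) = 53.43°
∠[(j182)² + 5.3(j182) + 11.56] = ∠[-33112 + j964.6] = 178.33°
∠H(j182) = 53.43° − 178.33° = -124.90°

-124.9°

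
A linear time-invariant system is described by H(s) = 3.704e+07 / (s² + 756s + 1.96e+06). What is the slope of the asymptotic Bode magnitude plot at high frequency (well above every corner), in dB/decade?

-40 dB/decade

With 0 zeros and 2 poles, the high-frequency asymptotic slope is 20 × (0 − 2) = -40 dB/decade.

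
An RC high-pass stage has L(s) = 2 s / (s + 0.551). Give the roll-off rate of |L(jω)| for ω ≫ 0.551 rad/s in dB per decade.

0 dB/decade

With 1 zero and 1 pole, the high-frequency asymptotic slope is 20 × (1 − 1) = 0 dB/decade.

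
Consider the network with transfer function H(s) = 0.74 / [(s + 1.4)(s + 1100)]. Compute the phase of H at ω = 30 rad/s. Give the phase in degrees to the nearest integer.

∠(j30 + 1.4) = arctan(30/1.4) = 87.33°
∠(j30 + 1100) = arctan(30/1100) = 1.56°
∠H(j30) = − (87.33° + 1.56°) = -88.89°

-89 deg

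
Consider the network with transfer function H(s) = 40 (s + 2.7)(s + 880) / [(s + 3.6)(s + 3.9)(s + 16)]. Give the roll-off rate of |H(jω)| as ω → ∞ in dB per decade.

With 2 zeros and 3 poles, the high-frequency asymptotic slope is 20 × (2 − 3) = -20 dB/decade.

-20 dB/decade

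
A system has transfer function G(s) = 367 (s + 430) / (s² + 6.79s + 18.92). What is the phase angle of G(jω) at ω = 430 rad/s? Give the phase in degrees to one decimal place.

∠(j430 + 430) = arctan(430/430) = 45.00°
∠[(j430)² + 6.79(j430) + 18.92] = ∠[-1.8488e+05 + j2919.7] = 179.10°
∠G(j430) = 45.00° − 179.10° = -134.10°

-134.1°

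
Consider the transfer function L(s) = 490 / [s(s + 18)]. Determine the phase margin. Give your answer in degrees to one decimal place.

Gain crossover: |L(jω)| = 1 at ω ≈ 18.8 rad/s.
∠L(j18.8) = −90° − arctan(18.8/18) ≈ -136.27°
PM = 180° + (-136.27°) = 43.73°

43.7°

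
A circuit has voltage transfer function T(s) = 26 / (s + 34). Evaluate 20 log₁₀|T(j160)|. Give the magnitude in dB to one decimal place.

|j160 + 34| = √(160² + 34²) = 163.6
|T(j160)| = 26 / 163.6 = 0.15895
20 log₁₀(0.15895) = -15.97 dB

-16.0 dB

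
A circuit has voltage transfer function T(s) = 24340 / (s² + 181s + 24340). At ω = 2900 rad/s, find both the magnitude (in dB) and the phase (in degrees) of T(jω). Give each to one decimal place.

|T| = -50.8 dB, ∠T = -176.4 deg

|(j2900)² + 181(j2900) + 24340| = |-8.3857e+06 + j5.249e+05| = 8.402e+06
|T(j2900)| = 24340 / 8.402e+06 = 0.0028969
20 log₁₀(0.0028969) = -50.76 dB
∠[(j2900)² + 181(j2900) + 24340] = ∠[-8.3857e+06 + j5.249e+05] = 176.42°
∠T(j2900) = −176.42° = -176.42°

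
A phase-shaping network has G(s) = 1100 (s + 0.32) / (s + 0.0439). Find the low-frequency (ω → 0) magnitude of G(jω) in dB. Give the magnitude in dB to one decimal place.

78.1 dB

G(0) = 1100 × 0.32 / 0.0439 = 8018.2
20 log₁₀(8018.2) = 78.08 dB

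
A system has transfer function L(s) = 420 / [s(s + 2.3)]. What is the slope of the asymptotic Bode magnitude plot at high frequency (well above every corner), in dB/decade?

-40 dB/decade

With 0 zeros and 2 poles, the high-frequency asymptotic slope is 20 × (0 − 2) = -40 dB/decade.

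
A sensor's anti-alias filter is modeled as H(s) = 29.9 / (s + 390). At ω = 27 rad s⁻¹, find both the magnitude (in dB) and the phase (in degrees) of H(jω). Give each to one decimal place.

|H| = -22.3 dB, ∠H = -4.0 deg

|j27 + 390| = √(27² + 390²) = 390.9
|H(j27)| = 29.9 / 390.9 = 0.076484
20 log₁₀(0.076484) = -22.33 dB
∠(j27 + 390) = arctan(27/390) = 3.96°
∠H(j27) = −3.96° = -3.96°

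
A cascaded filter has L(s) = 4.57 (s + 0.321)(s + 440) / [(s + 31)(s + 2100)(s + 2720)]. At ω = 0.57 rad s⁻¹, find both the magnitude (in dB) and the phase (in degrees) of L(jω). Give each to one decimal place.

|L| = -102.6 dB, ∠L = 59.6°

|j0.57 + 0.321| = √(0.57² + 0.321²) = 0.6542
|j0.57 + 440| = √(0.57² + 440²) = 440
|j0.57 + 31| = √(0.57² + 31²) = 31.01
|j0.57 + 2100| = √(0.57² + 2100²) = 2100
|j0.57 + 2720| = √(0.57² + 2720²) = 2720
|L(j0.57)| = 4.57 × 0.6542 × 440 / (31.01 × 2100 × 2720) = 7.4274e-06
20 log₁₀(7.4274e-06) = -102.58 dB
∠(j0.57 + 0.321) = arctan(0.57/0.321) = 60.61°
∠(j0.57 + 440) = arctan(0.57/440) = 0.07°
∠(j0.57 + 31) = arctan(0.57/31) = 1.05°
∠(j0.57 + 2100) = arctan(0.57/2100) = 0.02°
∠(j0.57 + 2720) = arctan(0.57/2720) = 0.01°
∠L(j0.57) = 60.61° + 0.07° − (1.05° + 0.02° + 0.01°) = 59.61°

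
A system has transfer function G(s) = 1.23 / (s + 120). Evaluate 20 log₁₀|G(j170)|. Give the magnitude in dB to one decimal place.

|j170 + 120| = √(170² + 120²) = 208.1
|G(j170)| = 1.23 / 208.1 = 0.005911
20 log₁₀(0.005911) = -44.57 dB

-44.6 dB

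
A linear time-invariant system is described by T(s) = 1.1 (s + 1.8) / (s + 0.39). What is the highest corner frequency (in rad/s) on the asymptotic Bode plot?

1.8 rad/s

Break frequencies occur at each pole and zero magnitude: 0.39 rad/s, 1.8 rad/s.
The highest is 1.8 rad/s.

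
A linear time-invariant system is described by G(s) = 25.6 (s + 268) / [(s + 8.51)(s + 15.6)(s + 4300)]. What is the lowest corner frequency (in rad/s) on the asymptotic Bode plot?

Break frequencies occur at each pole and zero magnitude: 8.51 rad/s, 15.6 rad/s, 268 rad/s, 4300 rad/s.
The lowest is 8.51 rad/s.

8.51 rad/s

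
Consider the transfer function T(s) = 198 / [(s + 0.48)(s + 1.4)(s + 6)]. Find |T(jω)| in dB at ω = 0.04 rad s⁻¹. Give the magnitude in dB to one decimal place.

33.8 dB

|j0.04 + 0.48| = √(0.04² + 0.48²) = 0.4817
|j0.04 + 1.4| = √(0.04² + 1.4²) = 1.401
|j0.04 + 6| = √(0.04² + 6²) = 6
|T(j0.04)| = 198 / (0.4817 × 1.401 × 6) = 48.916
20 log₁₀(48.916) = 33.79 dB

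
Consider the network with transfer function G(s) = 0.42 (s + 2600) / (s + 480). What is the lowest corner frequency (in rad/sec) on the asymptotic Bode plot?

480 rad/sec

Break frequencies occur at each pole and zero magnitude: 480 rad/sec, 2600 rad/sec.
The lowest is 480 rad/sec.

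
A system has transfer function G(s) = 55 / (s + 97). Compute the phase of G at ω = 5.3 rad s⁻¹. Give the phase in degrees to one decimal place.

-3.1°

∠(j5.3 + 97) = arctan(5.3/97) = 3.13°
∠G(j5.3) = −3.13° = -3.13°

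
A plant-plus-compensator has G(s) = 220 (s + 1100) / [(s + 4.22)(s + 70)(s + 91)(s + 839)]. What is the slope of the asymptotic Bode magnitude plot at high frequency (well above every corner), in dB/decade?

With 1 zero and 4 poles, the high-frequency asymptotic slope is 20 × (1 − 4) = -60 dB/decade.

-60 dB/decade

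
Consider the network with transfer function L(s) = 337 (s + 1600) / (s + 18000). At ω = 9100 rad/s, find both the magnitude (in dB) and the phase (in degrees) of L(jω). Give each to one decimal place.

|j9100 + 1600| = √(9100² + 1600²) = 9240
|j9100 + 18000| = √(9100² + 18000²) = 2.017e+04
|L(j9100)| = 337 × 9240 / 2.017e+04 = 154.38
20 log₁₀(154.38) = 43.77 dB
∠(j9100 + 1600) = arctan(9100/1600) = 80.03°
∠(j9100 + 18000) = arctan(9100/18000) = 26.82°
∠L(j9100) = 80.03° − 26.82° = 53.21°

|L| = 43.8 dB, ∠L = 53.2°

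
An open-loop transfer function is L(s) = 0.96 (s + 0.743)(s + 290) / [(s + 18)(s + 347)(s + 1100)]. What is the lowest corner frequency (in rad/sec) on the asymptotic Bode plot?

0.743 rad/sec

Break frequencies occur at each pole and zero magnitude: 0.743 rad/sec, 18 rad/sec, 290 rad/sec, 347 rad/sec, 1100 rad/sec.
The lowest is 0.743 rad/sec.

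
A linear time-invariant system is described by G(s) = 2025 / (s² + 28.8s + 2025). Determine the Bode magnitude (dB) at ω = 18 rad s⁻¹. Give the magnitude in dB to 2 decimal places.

1.13 dB

|(j18)² + 28.8(j18) + 2025| = |1701 + j518.4| = 1778
|G(j18)| = 2025 / 1778 = 1.1388
20 log₁₀(1.1388) = 1.129 dB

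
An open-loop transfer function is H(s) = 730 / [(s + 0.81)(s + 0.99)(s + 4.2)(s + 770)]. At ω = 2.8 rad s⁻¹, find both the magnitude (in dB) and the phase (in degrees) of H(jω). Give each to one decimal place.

|H| = -33.3 dB, ∠H = -178.3 deg

|j2.8 + 0.81| = √(2.8² + 0.81²) = 2.915
|j2.8 + 0.99| = √(2.8² + 0.99²) = 2.97
|j2.8 + 4.2| = √(2.8² + 4.2²) = 5.048
|j2.8 + 770| = √(2.8² + 770²) = 770
|H(j2.8)| = 730 / (2.915 × 2.97 × 5.048 × 770) = 0.021696
20 log₁₀(0.021696) = -33.27 dB
∠(j2.8 + 0.81) = arctan(2.8/0.81) = 73.87°
∠(j2.8 + 0.99) = arctan(2.8/0.99) = 70.53°
∠(j2.8 + 4.2) = arctan(2.8/4.2) = 33.69°
∠(j2.8 + 770) = arctan(2.8/770) = 0.21°
∠H(j2.8) = − (73.87° + 70.53° + 33.69° + 0.21°) = -178.29°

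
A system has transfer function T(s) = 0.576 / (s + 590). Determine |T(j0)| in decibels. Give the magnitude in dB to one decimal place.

-60.2 dB

T(0) = 0.576 / 590 = 0.00097627
20 log₁₀(0.00097627) = -60.21 dB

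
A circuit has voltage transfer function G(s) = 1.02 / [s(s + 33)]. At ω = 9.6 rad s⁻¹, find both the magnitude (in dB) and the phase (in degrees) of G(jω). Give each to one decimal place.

|G| = -50.2 dB, ∠G = -106.2°

|j9.6 + 33| = √(9.6² + 33²) = 34.37
|j9.6| = 9.6
|G(j9.6)| = 1.02 / (34.37 × 9.6) = 0.0030915
20 log₁₀(0.0030915) = -50.20 dB
∠(j9.6 + 33) = arctan(9.6/33) = 16.22°
∠(j9.6) = 90.00°
∠G(j9.6) = − (16.22° + 90.00°) = -106.22°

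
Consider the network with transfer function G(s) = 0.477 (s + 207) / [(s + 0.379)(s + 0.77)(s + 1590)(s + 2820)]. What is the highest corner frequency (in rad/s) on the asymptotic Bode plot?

Break frequencies occur at each pole and zero magnitude: 0.379 rad/s, 0.77 rad/s, 207 rad/s, 1590 rad/s, 2820 rad/s.
The highest is 2820 rad/s.

2820 rad/s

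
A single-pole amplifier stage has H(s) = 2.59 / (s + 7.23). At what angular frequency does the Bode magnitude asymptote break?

The single real pole at s = −7.23 gives a corner at ω = 7.23 rad/s.

7.23 rad/s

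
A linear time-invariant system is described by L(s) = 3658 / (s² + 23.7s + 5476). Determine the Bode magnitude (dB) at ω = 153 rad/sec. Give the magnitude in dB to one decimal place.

-14.0 dB

|(j153)² + 23.7(j153) + 5476| = |-17933 + j3626.1| = 1.83e+04
|L(j153)| = 3658 / 1.83e+04 = 0.19994
20 log₁₀(0.19994) = -13.98 dB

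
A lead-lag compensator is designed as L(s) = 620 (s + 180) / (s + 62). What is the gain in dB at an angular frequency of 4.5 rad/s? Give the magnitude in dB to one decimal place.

65.1 dB

|j4.5 + 180| = √(4.5² + 180²) = 180.1
|j4.5 + 62| = √(4.5² + 62²) = 62.16
|L(j4.5)| = 620 × 180.1 / 62.16 = 1795.8
20 log₁₀(1795.8) = 65.09 dB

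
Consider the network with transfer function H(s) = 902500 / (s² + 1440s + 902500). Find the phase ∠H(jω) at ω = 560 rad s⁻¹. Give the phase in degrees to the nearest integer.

∠[(j560)² + 1440(j560) + 902500] = ∠[5.889e+05 + j8.064e+05] = 53.86°
∠H(j560) = −53.86° = -53.86°

-54°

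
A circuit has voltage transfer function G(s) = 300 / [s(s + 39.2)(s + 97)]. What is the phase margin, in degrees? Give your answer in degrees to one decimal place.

Gain crossover: |G(jω)| = 1 at ω ≈ 0.0789 rad/s.
∠G(j0.0789) = −90° − arctan(0.0789/39.2) − arctan(0.0789/97) ≈ -90.16°
PM = 180° + (-90.16°) = 89.84°

89.8°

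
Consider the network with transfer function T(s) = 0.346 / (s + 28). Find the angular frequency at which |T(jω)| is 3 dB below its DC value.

28 rad/sec

For a single-pole low-pass, the −3 dB point is at the pole: ω = 28 rad/sec.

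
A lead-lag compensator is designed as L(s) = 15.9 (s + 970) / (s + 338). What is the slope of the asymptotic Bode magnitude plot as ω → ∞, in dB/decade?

0 dB/decade

With 1 zero and 1 pole, the high-frequency asymptotic slope is 20 × (1 − 1) = 0 dB/decade.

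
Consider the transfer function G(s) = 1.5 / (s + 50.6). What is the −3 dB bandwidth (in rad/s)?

For a single-pole low-pass, the −3 dB point is at the pole: ω = 50.6 rad/s.

50.6 rad/s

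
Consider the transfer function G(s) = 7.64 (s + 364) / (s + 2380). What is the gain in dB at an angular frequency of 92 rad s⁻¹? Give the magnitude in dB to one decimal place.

|j92 + 364| = √(92² + 364²) = 375.4
|j92 + 2380| = √(92² + 2380²) = 2382
|G(j92)| = 7.64 × 375.4 / 2382 = 1.2043
20 log₁₀(1.2043) = 1.61 dB

1.6 dB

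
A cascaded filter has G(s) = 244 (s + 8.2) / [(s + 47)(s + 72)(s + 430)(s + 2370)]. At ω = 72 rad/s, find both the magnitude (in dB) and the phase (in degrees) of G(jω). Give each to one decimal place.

|j72 + 8.2| = √(72² + 8.2²) = 72.47
|j72 + 47| = √(72² + 47²) = 85.98
|j72 + 72| = √(72² + 72²) = 101.8
|j72 + 430| = √(72² + 430²) = 436
|j72 + 2370| = √(72² + 2370²) = 2371
|G(j72)| = 244 × 72.47 / (85.98 × 101.8 × 436 × 2371) = 1.9536e-06
20 log₁₀(1.9536e-06) = -114.18 dB
∠(j72 + 8.2) = arctan(72/8.2) = 83.50°
∠(j72 + 47) = arctan(72/47) = 56.86°
∠(j72 + 72) = arctan(72/72) = 45.00°
∠(j72 + 430) = arctan(72/430) = 9.51°
∠(j72 + 2370) = arctan(72/2370) = 1.74°
∠G(j72) = 83.50° − (56.86° + 45.00° + 9.51° + 1.74°) = -29.61°

|G| = -114.2 dB, ∠G = -29.6°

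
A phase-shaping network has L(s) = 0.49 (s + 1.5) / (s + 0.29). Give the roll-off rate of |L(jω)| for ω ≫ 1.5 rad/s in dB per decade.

With 1 zero and 1 pole, the high-frequency asymptotic slope is 20 × (1 − 1) = 0 dB/decade.

0 dB/decade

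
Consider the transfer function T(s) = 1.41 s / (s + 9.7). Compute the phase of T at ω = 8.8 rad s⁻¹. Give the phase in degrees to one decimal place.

∠(j8.8) = 90.00°
∠(j8.8 + 9.7) = arctan(8.8/9.7) = 42.21°
∠T(j8.8) = 90.00° − 42.21° = 47.79°

47.8°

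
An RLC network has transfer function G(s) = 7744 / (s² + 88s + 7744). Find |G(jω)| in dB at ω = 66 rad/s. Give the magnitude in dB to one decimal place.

|(j66)² + 88(j66) + 7744| = |3388 + j5808| = 6724
|G(j66)| = 7744 / 6724 = 1.1517
20 log₁₀(1.1517) = 1.23 dB

1.2 dB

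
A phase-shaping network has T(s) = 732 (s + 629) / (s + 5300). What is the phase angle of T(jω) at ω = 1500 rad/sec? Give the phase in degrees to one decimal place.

51.4°

∠(j1500 + 629) = arctan(1500/629) = 67.25°
∠(j1500 + 5300) = arctan(1500/5300) = 15.80°
∠T(j1500) = 67.25° − 15.80° = 51.45°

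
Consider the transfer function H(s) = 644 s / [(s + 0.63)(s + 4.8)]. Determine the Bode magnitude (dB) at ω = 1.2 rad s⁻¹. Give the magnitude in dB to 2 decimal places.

|j1.2| = 1.2
|j1.2 + 0.63| = √(1.2² + 0.63²) = 1.355
|j1.2 + 4.8| = √(1.2² + 4.8²) = 4.948
|H(j1.2)| = 644 × 1.2 / (1.355 × 4.948) = 115.24
20 log₁₀(115.24) = 41.232 dB

41.23 dB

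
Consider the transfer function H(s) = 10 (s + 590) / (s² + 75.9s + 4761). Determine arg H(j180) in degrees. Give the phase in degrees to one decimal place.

∠(j180 + 590) = arctan(180/590) = 16.97°
∠[(j180)² + 75.9(j180) + 4761] = ∠[-27639 + j13662] = 153.70°
∠H(j180) = 16.97° − 153.70° = -136.73°

-136.7°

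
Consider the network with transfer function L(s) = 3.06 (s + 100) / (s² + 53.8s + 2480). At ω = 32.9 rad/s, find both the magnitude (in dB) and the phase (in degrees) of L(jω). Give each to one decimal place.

|L| = -16.9 dB, ∠L = -33.5°

|j32.9 + 100| = √(32.9² + 100²) = 105.3
|(j32.9)² + 53.8(j32.9) + 2480| = |1397.6 + j1770| = 2255
|L(j32.9)| = 3.06 × 105.3 / 2255 = 0.14284
20 log₁₀(0.14284) = -16.90 dB
∠(j32.9 + 100) = arctan(32.9/100) = 18.21°
∠[(j32.9)² + 53.8(j32.9) + 2480] = ∠[1397.6 + j1770] = 51.71°
∠L(j32.9) = 18.21° − 51.71° = -33.49°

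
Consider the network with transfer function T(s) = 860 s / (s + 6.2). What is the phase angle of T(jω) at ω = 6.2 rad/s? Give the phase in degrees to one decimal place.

∠(j6.2) = 90.00°
∠(j6.2 + 6.2) = arctan(6.2/6.2) = 45.00°
∠T(j6.2) = 90.00° − 45.00° = 45.00°

45.0 deg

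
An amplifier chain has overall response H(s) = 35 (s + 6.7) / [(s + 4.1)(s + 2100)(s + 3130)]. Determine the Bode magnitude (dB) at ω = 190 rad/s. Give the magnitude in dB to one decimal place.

-105.5 dB

|j190 + 6.7| = √(190² + 6.7²) = 190.1
|j190 + 4.1| = √(190² + 4.1²) = 190
|j190 + 2100| = √(190² + 2100²) = 2109
|j190 + 3130| = √(190² + 3130²) = 3136
|H(j190)| = 35 × 190.1 / (190 × 2109 × 3136) = 5.2955e-06
20 log₁₀(5.2955e-06) = -105.52 dB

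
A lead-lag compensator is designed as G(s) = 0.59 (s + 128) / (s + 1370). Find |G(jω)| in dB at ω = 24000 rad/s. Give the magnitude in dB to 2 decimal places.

|j24000 + 128| = √(24000² + 128²) = 2.4e+04
|j24000 + 1370| = √(24000² + 1370²) = 2.404e+04
|G(j24000)| = 0.59 × 2.4e+04 / 2.404e+04 = 0.58905
20 log₁₀(0.58905) = -4.597 dB

-4.60 dB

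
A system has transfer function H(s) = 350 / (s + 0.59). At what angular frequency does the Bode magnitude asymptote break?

The single real pole at s = −0.59 gives a corner at ω = 0.59 rad s⁻¹.

0.59 rad s⁻¹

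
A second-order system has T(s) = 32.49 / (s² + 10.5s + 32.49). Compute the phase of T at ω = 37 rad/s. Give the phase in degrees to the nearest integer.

∠[(j37)² + 10.5(j37) + 32.49] = ∠[-1336.5 + j388.5] = 163.79°
∠T(j37) = −163.79° = -163.79°

-164°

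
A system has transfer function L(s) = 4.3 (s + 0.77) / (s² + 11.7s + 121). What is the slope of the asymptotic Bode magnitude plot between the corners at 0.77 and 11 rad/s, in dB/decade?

20 dB/decade

In this band the factors already past their corner are: zero at 0.77; net slope = 20 dB/decade.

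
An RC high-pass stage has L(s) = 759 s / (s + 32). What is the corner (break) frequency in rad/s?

32 rad/s

The single real pole at s = −32 gives a corner at ω = 32 rad/s.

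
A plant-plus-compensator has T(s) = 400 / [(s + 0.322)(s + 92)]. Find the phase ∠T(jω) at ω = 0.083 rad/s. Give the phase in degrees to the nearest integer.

-15 deg

∠(j0.083 + 0.322) = arctan(0.083/0.322) = 14.45°
∠(j0.083 + 92) = arctan(0.083/92) = 0.05°
∠T(j0.083) = − (14.45° + 0.05°) = -14.51°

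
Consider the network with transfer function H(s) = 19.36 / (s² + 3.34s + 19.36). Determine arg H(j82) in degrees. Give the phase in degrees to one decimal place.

-177.7°

∠[(j82)² + 3.34(j82) + 19.36] = ∠[-6704.6 + j273.88] = 177.66°
∠H(j82) = −177.66° = -177.66°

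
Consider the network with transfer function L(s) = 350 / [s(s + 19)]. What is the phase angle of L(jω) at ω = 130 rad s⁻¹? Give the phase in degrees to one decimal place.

-171.7°

∠(j130 + 19) = arctan(130/19) = 81.68°
∠(j130) = 90.00°
∠L(j130) = − (81.68° + 90.00°) = -171.68°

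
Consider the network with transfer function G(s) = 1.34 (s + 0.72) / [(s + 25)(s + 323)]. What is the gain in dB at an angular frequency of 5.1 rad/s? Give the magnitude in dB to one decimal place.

-61.5 dB

|j5.1 + 0.72| = √(5.1² + 0.72²) = 5.151
|j5.1 + 25| = √(5.1² + 25²) = 25.51
|j5.1 + 323| = √(5.1² + 323²) = 323
|G(j5.1)| = 1.34 × 5.151 / (25.51 × 323) = 0.00083736
20 log₁₀(0.00083736) = -61.54 dB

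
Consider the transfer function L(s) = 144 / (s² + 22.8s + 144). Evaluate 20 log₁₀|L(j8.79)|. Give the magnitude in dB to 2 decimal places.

|(j8.79)² + 22.8(j8.79) + 144| = |66.736 + j200.41| = 211.2
|L(j8.79)| = 144 / 211.2 = 0.68172
20 log₁₀(0.68172) = -3.328 dB

-3.33 dB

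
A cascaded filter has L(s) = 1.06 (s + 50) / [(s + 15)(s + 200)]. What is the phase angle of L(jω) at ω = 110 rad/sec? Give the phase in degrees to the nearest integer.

-45°

∠(j110 + 50) = arctan(110/50) = 65.56°
∠(j110 + 15) = arctan(110/15) = 82.23°
∠(j110 + 200) = arctan(110/200) = 28.81°
∠L(j110) = 65.56° − (82.23° + 28.81°) = -45.49°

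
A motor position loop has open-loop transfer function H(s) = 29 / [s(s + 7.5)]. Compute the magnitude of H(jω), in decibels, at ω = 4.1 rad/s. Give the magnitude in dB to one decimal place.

|j4.1 + 7.5| = √(4.1² + 7.5²) = 8.548
|j4.1| = 4.1
|H(j4.1)| = 29 / (8.548 × 4.1) = 0.82751
20 log₁₀(0.82751) = -1.64 dB

-1.6 dB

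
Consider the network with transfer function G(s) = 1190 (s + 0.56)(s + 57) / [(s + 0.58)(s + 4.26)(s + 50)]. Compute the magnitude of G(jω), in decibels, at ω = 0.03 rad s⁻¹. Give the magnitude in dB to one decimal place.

|j0.03 + 0.56| = √(0.03² + 0.56²) = 0.5608
|j0.03 + 57| = √(0.03² + 57²) = 57
|j0.03 + 0.58| = √(0.03² + 0.58²) = 0.5808
|j0.03 + 4.26| = √(0.03² + 4.26²) = 4.26
|j0.03 + 50| = √(0.03² + 50²) = 50
|G(j0.03)| = 1190 × 0.5608 × 57 / (0.5808 × 4.26 × 50) = 307.49
20 log₁₀(307.49) = 49.76 dB

49.8 dB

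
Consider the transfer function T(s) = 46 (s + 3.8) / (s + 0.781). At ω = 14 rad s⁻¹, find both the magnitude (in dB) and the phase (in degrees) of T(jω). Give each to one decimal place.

|T| = 33.6 dB, ∠T = -12.0 deg

|j14 + 3.8| = √(14² + 3.8²) = 14.51
|j14 + 0.781| = √(14² + 0.781²) = 14.02
|T(j14)| = 46 × 14.51 / 14.02 = 47.59
20 log₁₀(47.59) = 33.55 dB
∠(j14 + 3.8) = arctan(14/3.8) = 74.81°
∠(j14 + 0.781) = arctan(14/0.781) = 86.81°
∠T(j14) = 74.81° − 86.81° = -11.99°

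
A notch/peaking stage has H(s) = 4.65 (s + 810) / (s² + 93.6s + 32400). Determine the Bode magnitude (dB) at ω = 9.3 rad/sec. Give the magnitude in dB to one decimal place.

|j9.3 + 810| = √(9.3² + 810²) = 810.1
|(j9.3)² + 93.6(j9.3) + 32400| = |32314 + j870.48| = 3.233e+04
|H(j9.3)| = 4.65 × 810.1 / 3.233e+04 = 0.11653
20 log₁₀(0.11653) = -18.67 dB

-18.7 dB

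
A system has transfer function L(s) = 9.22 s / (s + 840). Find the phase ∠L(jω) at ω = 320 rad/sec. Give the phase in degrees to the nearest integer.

69 deg

∠(j320) = 90.00°
∠(j320 + 840) = arctan(320/840) = 20.85°
∠L(j320) = 90.00° − 20.85° = 69.15°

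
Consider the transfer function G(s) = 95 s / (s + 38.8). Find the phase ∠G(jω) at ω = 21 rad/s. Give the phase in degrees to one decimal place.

61.6°

∠(j21) = 90.00°
∠(j21 + 38.8) = arctan(21/38.8) = 28.42°
∠G(j21) = 90.00° − 28.42° = 61.58°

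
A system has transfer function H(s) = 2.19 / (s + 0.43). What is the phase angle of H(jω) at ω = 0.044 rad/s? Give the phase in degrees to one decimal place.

-5.8 deg

∠(j0.044 + 0.43) = arctan(0.044/0.43) = 5.84°
∠H(j0.044) = −5.84° = -5.84°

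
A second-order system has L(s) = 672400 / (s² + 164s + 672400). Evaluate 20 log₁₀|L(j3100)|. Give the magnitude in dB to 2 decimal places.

-22.49 dB

|(j3100)² + 164(j3100) + 672400| = |-8.9376e+06 + j5.084e+05| = 8.952e+06
|L(j3100)| = 672400 / 8.952e+06 = 0.075111
20 log₁₀(0.075111) = -22.486 dB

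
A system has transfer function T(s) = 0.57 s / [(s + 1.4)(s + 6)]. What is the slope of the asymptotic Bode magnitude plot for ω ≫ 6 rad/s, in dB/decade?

-20 dB/decade

With 1 zero and 2 poles, the high-frequency asymptotic slope is 20 × (1 − 2) = -20 dB/decade.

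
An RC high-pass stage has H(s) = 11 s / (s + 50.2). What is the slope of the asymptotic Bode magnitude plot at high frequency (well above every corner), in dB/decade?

With 1 zero and 1 pole, the high-frequency asymptotic slope is 20 × (1 − 1) = 0 dB/decade.

0 dB/decade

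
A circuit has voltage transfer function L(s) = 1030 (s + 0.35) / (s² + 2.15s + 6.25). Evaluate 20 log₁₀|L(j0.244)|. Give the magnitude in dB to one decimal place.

|j0.244 + 0.35| = √(0.244² + 0.35²) = 0.4267
|(j0.244)² + 2.15(j0.244) + 6.25| = |6.1905 + j0.5246| = 6.213
|L(j0.244)| = 1030 × 0.4267 / 6.213 = 70.736
20 log₁₀(70.736) = 36.99 dB

37.0 dB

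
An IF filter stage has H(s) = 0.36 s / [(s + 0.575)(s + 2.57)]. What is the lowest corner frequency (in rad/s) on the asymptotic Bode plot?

0.575 rad/s

Break frequencies occur at each pole and zero magnitude: 0.575 rad/s, 2.57 rad/s.
The lowest is 0.575 rad/s.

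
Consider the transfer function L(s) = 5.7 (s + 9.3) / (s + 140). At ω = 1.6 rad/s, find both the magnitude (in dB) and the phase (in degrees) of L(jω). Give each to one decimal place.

|L| = -8.3 dB, ∠L = 9.1°

|j1.6 + 9.3| = √(1.6² + 9.3²) = 9.437
|j1.6 + 140| = √(1.6² + 140²) = 140
|L(j1.6)| = 5.7 × 9.437 / 140 = 0.38418
20 log₁₀(0.38418) = -8.31 dB
∠(j1.6 + 9.3) = arctan(1.6/9.3) = 9.76°
∠(j1.6 + 140) = arctan(1.6/140) = 0.65°
∠L(j1.6) = 9.76° − 0.65° = 9.11°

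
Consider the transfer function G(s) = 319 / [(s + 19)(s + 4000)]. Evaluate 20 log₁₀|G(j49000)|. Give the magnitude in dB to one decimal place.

|j49000 + 19| = √(49000² + 19²) = 4.9e+04
|j49000 + 4000| = √(49000² + 4000²) = 4.916e+04
|G(j49000)| = 319 / (4.9e+04 × 4.916e+04) = 1.3242e-07
20 log₁₀(1.3242e-07) = -137.56 dB

-137.6 dB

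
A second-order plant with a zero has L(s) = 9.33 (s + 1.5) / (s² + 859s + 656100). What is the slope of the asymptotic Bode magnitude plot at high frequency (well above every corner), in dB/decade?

-20 dB/decade

With 1 zero and 2 poles, the high-frequency asymptotic slope is 20 × (1 − 2) = -20 dB/decade.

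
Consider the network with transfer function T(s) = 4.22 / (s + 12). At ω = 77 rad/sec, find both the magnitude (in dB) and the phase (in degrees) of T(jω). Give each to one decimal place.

|T| = -25.3 dB, ∠T = -81.1°

|j77 + 12| = √(77² + 12²) = 77.93
|T(j77)| = 4.22 / 77.93 = 0.054152
20 log₁₀(0.054152) = -25.33 dB
∠(j77 + 12) = arctan(77/12) = 81.14°
∠T(j77) = −81.14° = -81.14°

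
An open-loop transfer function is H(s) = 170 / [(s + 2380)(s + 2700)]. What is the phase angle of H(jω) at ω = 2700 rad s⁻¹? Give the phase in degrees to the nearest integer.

∠(j2700 + 2380) = arctan(2700/2380) = 48.60°
∠(j2700 + 2700) = arctan(2700/2700) = 45.00°
∠H(j2700) = − (48.60° + 45.00°) = -93.60°

-94 deg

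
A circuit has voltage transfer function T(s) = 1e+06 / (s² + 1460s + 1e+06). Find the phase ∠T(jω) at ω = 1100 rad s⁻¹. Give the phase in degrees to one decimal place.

∠[(j1100)² + 1460(j1100) + 1e+06] = ∠[-2.1e+05 + j1.606e+06] = 97.45°
∠T(j1100) = −97.45° = -97.45°

-97.4 deg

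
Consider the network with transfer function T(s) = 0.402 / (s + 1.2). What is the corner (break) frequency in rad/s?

1.2 rad/s

The single real pole at s = −1.2 gives a corner at ω = 1.2 rad/s.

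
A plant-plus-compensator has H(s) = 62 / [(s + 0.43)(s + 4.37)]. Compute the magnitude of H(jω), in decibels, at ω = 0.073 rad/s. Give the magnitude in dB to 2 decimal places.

30.24 dB

|j0.073 + 0.43| = √(0.073² + 0.43²) = 0.4362
|j0.073 + 4.37| = √(0.073² + 4.37²) = 4.371
|H(j0.073)| = 62 / (0.4362 × 4.371) = 32.525
20 log₁₀(32.525) = 30.244 dB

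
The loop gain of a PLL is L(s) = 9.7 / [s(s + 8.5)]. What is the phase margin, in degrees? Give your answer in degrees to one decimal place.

82.4°

Gain crossover: |L(jω)| = 1 at ω ≈ 1.13 rad/s.
∠L(j1.13) = −90° − arctan(1.13/8.5) ≈ -97.58°
PM = 180° + (-97.58°) = 82.42°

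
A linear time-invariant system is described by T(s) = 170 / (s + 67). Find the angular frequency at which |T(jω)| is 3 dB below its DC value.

For a single-pole low-pass, the −3 dB point is at the pole: ω = 67 rad/sec.

67 rad/sec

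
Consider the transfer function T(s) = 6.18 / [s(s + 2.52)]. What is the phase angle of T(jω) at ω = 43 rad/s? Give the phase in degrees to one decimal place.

∠(j43 + 2.52) = arctan(43/2.52) = 86.65°
∠(j43) = 90.00°
∠T(j43) = − (86.65° + 90.00°) = -176.65°

-176.6°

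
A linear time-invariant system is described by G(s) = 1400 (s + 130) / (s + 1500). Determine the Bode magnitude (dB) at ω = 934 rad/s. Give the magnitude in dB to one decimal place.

|j934 + 130| = √(934² + 130²) = 943
|j934 + 1500| = √(934² + 1500²) = 1767
|G(j934)| = 1400 × 943 / 1767 = 747.14
20 log₁₀(747.14) = 57.47 dB

57.5 dB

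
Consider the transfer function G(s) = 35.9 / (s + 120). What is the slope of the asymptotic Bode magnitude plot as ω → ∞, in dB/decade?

-20 dB/decade

With 0 zeros and 1 pole, the high-frequency asymptotic slope is 20 × (0 − 1) = -20 dB/decade.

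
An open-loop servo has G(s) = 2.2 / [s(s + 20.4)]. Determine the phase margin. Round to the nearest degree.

90°

Gain crossover: |G(jω)| = 1 at ω ≈ 0.108 rad/sec.
∠G(j0.108) = −90° − arctan(0.108/20.4) ≈ -90.30°
PM = 180° + (-90.30°) = 89.70°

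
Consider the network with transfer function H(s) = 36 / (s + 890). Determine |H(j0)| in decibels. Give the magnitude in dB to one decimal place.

H(0) = 36 / 890 = 0.040449
20 log₁₀(0.040449) = -27.86 dB

-27.9 dB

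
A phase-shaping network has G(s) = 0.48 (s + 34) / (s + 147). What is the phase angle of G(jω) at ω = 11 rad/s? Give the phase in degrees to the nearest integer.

∠(j11 + 34) = arctan(11/34) = 17.93°
∠(j11 + 147) = arctan(11/147) = 4.28°
∠G(j11) = 17.93° − 4.28° = 13.65°

14°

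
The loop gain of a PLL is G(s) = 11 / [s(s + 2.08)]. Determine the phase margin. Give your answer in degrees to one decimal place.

Gain crossover: |G(jω)| = 1 at ω ≈ 3.01 rad/s.
∠G(j3.01) = −90° − arctan(3.01/2.08) ≈ -145.34°
PM = 180° + (-145.34°) = 34.66°

34.7 deg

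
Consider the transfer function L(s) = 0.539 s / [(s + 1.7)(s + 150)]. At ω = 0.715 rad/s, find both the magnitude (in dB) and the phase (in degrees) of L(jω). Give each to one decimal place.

|j0.715| = 0.715
|j0.715 + 1.7| = √(0.715² + 1.7²) = 1.844
|j0.715 + 150| = √(0.715² + 150²) = 150
|L(j0.715)| = 0.539 × 0.715 / (1.844 × 150) = 0.0013931
20 log₁₀(0.0013931) = -57.12 dB
∠(j0.715) = 90.00°
∠(j0.715 + 1.7) = arctan(0.715/1.7) = 22.81°
∠(j0.715 + 150) = arctan(0.715/150) = 0.27°
∠L(j0.715) = 90.00° − (22.81° + 0.27°) = 66.92°

|L| = -57.1 dB, ∠L = 66.9°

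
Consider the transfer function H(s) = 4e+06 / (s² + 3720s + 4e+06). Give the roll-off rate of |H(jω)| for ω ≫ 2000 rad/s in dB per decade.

-40 dB/decade

With 0 zeros and 2 poles, the high-frequency asymptotic slope is 20 × (0 − 2) = -40 dB/decade.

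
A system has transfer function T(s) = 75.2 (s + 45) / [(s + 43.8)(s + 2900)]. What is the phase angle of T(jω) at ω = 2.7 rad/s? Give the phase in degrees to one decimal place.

∠(j2.7 + 45) = arctan(2.7/45) = 3.43°
∠(j2.7 + 43.8) = arctan(2.7/43.8) = 3.53°
∠(j2.7 + 2900) = arctan(2.7/2900) = 0.05°
∠T(j2.7) = 3.43° − (3.53° + 0.05°) = -0.15°

-0.1°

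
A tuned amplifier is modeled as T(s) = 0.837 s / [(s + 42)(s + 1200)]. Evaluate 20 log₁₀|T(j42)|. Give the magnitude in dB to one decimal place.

-66.1 dB

|j42| = 42
|j42 + 42| = √(42² + 42²) = 59.4
|j42 + 1200| = √(42² + 1200²) = 1201
|T(j42)| = 0.837 × 42 / (59.4 × 1201) = 0.00049291
20 log₁₀(0.00049291) = -66.14 dB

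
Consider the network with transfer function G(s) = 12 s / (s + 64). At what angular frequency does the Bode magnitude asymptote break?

64 rad/s

The single real pole at s = −64 gives a corner at ω = 64 rad/s.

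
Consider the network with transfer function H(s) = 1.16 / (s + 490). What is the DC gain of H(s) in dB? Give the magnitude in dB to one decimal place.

-52.5 dB

H(0) = 1.16 / 490 = 0.0023673
20 log₁₀(0.0023673) = -52.51 dB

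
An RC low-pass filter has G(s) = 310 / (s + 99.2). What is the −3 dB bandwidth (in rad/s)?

For a single-pole low-pass, the −3 dB point is at the pole: ω = 99.2 rad/s.

99.2 rad/s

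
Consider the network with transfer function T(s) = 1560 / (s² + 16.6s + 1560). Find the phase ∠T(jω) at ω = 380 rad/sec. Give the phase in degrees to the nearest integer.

∠[(j380)² + 16.6(j380) + 1560] = ∠[-1.4284e+05 + j6308] = 177.47°
∠T(j380) = −177.47° = -177.47°

-177°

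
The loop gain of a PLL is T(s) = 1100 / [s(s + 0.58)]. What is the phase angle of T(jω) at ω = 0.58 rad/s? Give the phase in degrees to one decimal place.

∠(j0.58 + 0.58) = arctan(0.58/0.58) = 45.00°
∠(j0.58) = 90.00°
∠T(j0.58) = − (45.00° + 90.00°) = -135.00°

-135.0°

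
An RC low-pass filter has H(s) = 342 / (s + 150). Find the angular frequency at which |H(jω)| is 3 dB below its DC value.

150 rad/s

For a single-pole low-pass, the −3 dB point is at the pole: ω = 150 rad/s.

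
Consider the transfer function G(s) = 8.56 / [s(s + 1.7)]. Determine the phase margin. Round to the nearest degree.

Gain crossover: |G(jω)| = 1 at ω ≈ 2.69 rad/sec.
∠G(j2.69) = −90° − arctan(2.69/1.7) ≈ -147.71°
PM = 180° + (-147.71°) = 32.29°

32°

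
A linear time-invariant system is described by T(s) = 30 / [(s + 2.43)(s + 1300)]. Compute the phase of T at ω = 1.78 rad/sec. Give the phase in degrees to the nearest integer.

∠(j1.78 + 2.43) = arctan(1.78/2.43) = 36.22°
∠(j1.78 + 1300) = arctan(1.78/1300) = 0.08°
∠T(j1.78) = − (36.22° + 0.08°) = -36.30°

-36°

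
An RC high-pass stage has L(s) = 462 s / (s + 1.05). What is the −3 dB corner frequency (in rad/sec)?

For a single-pole high-pass, the −3 dB point is at the pole: ω = 1.05 rad/sec.

1.05 rad/sec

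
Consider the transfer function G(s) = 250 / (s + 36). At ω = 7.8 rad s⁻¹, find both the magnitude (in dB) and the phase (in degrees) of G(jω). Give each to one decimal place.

|G| = 16.6 dB, ∠G = -12.2 deg

|j7.8 + 36| = √(7.8² + 36²) = 36.84
|G(j7.8)| = 250 / 36.84 = 6.787
20 log₁₀(6.787) = 16.63 dB
∠(j7.8 + 36) = arctan(7.8/36) = 12.23°
∠G(j7.8) = −12.23° = -12.23°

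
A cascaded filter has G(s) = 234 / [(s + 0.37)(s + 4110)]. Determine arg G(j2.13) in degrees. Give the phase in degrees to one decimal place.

∠(j2.13 + 0.37) = arctan(2.13/0.37) = 80.15°
∠(j2.13 + 4110) = arctan(2.13/4110) = 0.03°
∠G(j2.13) = − (80.15° + 0.03°) = -80.18°

-80.2 deg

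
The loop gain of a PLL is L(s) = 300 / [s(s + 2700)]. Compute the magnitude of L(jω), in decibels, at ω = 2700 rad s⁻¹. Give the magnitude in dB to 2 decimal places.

|j2700 + 2700| = √(2700² + 2700²) = 3818
|j2700| = 2700
|L(j2700)| = 300 / (3818 × 2700) = 2.9099e-05
20 log₁₀(2.9099e-05) = -90.722 dB

-90.72 dB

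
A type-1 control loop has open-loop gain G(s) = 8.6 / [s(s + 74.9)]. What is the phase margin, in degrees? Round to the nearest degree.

90°

Gain crossover: |G(jω)| = 1 at ω ≈ 0.115 rad/sec.
∠G(j0.115) = −90° − arctan(0.115/74.9) ≈ -90.09°
PM = 180° + (-90.09°) = 89.91°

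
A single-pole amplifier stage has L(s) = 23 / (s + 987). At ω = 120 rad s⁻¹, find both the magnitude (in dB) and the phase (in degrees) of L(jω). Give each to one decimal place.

|j120 + 987| = √(120² + 987²) = 994.3
|L(j120)| = 23 / 994.3 = 0.023133
20 log₁₀(0.023133) = -32.72 dB
∠(j120 + 987) = arctan(120/987) = 6.93°
∠L(j120) = −6.93° = -6.93°

|L| = -32.7 dB, ∠L = -6.9°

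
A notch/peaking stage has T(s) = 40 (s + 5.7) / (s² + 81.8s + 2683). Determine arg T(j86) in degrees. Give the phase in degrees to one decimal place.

∠(j86 + 5.7) = arctan(86/5.7) = 86.21°
∠[(j86)² + 81.8(j86) + 2683] = ∠[-4713 + j7034.8] = 123.82°
∠T(j86) = 86.21° − 123.82° = -37.61°

-37.6°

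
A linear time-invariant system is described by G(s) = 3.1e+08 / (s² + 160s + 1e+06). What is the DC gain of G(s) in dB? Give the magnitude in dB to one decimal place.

49.8 dB

G(0) = 3.1e+08 / 1e+06 = 310
20 log₁₀(310) = 49.83 dB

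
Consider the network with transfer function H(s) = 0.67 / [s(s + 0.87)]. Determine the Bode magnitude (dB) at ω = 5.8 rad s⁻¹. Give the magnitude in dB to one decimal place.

-34.1 dB

|j5.8 + 0.87| = √(5.8² + 0.87²) = 5.865
|j5.8| = 5.8
|H(j5.8)| = 0.67 / (5.865 × 5.8) = 0.019696
20 log₁₀(0.019696) = -34.11 dB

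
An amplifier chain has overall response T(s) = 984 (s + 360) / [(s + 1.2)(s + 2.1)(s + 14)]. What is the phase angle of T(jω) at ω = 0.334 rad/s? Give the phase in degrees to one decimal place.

∠(j0.334 + 360) = arctan(0.334/360) = 0.05°
∠(j0.334 + 1.2) = arctan(0.334/1.2) = 15.55°
∠(j0.334 + 2.1) = arctan(0.334/2.1) = 9.04°
∠(j0.334 + 14) = arctan(0.334/14) = 1.37°
∠T(j0.334) = 0.05° − (15.55° + 9.04° + 1.37°) = -25.90°

-25.9°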